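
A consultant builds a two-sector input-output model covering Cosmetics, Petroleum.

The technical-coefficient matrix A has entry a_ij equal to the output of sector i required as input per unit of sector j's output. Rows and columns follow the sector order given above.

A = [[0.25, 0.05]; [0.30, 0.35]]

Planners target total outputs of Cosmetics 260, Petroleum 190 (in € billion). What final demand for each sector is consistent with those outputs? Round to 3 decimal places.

d_1 = 185.500, d_2 = 45.500

I − A =
  [   0.75    -0.05]
  [  -0.30     0.65]
d = (I − A) x:
  d_1 = (+0.75)·260 + (-0.05)·190 = 185.500
  d_2 = (-0.30)·260 + (+0.65)·190 = 45.500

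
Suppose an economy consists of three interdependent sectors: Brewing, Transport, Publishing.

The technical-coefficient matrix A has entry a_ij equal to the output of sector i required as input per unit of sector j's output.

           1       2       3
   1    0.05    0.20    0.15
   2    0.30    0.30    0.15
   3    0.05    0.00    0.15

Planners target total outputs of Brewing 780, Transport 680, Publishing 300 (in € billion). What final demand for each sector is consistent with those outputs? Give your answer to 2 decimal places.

I − A =
  [   0.95    -0.20    -0.15]
  [  -0.30     0.70    -0.15]
  [  -0.05     0.00     0.85]
d = (I − A) x:
  d_1 = (+0.95)·780 + (-0.20)·680 + (-0.15)·300 = 560.00
  d_2 = (-0.30)·780 + (+0.70)·680 + (-0.15)·300 = 197.00
  d_3 = (-0.05)·780 + (+0.00)·680 + (+0.85)·300 = 216.00

d_1 = 560.00, d_2 = 197.00, d_3 = 216.00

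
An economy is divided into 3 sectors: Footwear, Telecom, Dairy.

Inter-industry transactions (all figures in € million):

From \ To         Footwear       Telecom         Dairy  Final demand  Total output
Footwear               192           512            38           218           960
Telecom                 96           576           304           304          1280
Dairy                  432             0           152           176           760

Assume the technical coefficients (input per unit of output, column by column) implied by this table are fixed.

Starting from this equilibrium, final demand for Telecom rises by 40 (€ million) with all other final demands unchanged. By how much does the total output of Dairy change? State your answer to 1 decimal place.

Technical coefficients a_ij = z_ij / X_j:
  a_FF = 192/960 = 0.20, a_TF = 96/960 = 0.10, a_DF = 432/960 = 0.45
  a_FT = 512/1280 = 0.40, a_TT = 576/1280 = 0.45, a_DT = 0/1280 = 0.00
  a_FD = 38/760 = 0.05, a_TD = 304/760 = 0.40, a_DD = 152/760 = 0.20
I − A =
  [   0.80    -0.40    -0.05]
  [  -0.10     0.55    -0.40]
  [  -0.45     0.00     0.80]
Cofactors of I−A, C_ij = (−1)^(i+j)·(minor ij) (rows/columns in the sector order above):
  C_11 = (0.55)(0.80) − (-0.40)(0.00) = 0.4400
  C_12 = −[(-0.10)(0.80) − (-0.40)(-0.45)] = 0.2600
  C_13 = (-0.10)(0.00) − (0.55)(-0.45) = 0.2475
  C_21 = −[(-0.40)(0.80) − (-0.05)(0.00)] = 0.3200
  C_22 = (0.80)(0.80) − (-0.05)(-0.45) = 0.6175
  C_23 = −[(0.80)(0.00) − (-0.40)(-0.45)] = 0.1800
  C_31 = (-0.40)(-0.40) − (-0.05)(0.55) = 0.1875
  C_32 = −[(0.80)(-0.40) − (-0.05)(-0.10)] = 0.3250
  C_33 = (0.80)(0.55) − (-0.40)(-0.10) = 0.4000
det(I−A) = Σ_j (I−A)_1j·C_1j = (0.80)(0.4400) + (-0.40)(0.2600) + (-0.05)(0.2475) = 0.235625
adj(I−A) = Cᵀ =
  [ 0.4400   0.3200   0.1875]
  [ 0.2600   0.6175   0.3250]
  [ 0.2475   0.1800   0.4000]
(I − A)⁻¹ = adj(I−A) / det(I−A) ≈
  [   1.8674     1.3581     0.7958]
  [   1.1034     2.6207     1.3793]
  [   1.0504     0.7639     1.6976]
Δx = (I − A)⁻¹ Δd with Δd having +40 in the Telecom component and 0 elsewhere.
So Δx_D = L_DT · (+40), where L_DT = adj(I−A)_DT / det(I−A) = 0.1800 / 0.235625.
Δx_D = 0.1800 × (+40) / 0.235625 = 7.20 / 0.235625 ≈ 30.6.

Δx_D = 30.6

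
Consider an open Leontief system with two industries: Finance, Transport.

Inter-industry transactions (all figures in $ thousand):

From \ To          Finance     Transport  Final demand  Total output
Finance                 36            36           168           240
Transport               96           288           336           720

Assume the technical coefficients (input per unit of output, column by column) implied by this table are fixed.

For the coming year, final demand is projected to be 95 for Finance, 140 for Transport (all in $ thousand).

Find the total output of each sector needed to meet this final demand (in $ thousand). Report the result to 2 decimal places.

x_1 = 130.61, x_2 = 320.41

Technical coefficients a_ij = z_ij / X_j:
  a_11 = 36/240 = 0.15, a_21 = 96/240 = 0.40
  a_12 = 36/720 = 0.05, a_22 = 288/720 = 0.40
I − A =
  [   0.85    -0.05]
  [  -0.40     0.60]
det(I−A) = (0.85)(0.60) − (-0.05)(-0.40) = 0.4900
adj(I−A) = [[0.60, 0.05], [0.40, 0.85]]
(I − A)⁻¹ = adj(I−A) / det(I−A) ≈
  [   1.2245     0.1020]
  [   0.8163     1.7347]
x = (I − A)⁻¹ d = adj(I−A)·d / det(I−A), with det(I−A) = 0.4900:
  x_1 = (0.60·95 + 0.05·140) / 0.4900 = 64.00 / 0.4900 ≈ 130.61
  x_2 = (0.40·95 + 0.85·140) / 0.4900 = 157.00 / 0.4900 ≈ 320.41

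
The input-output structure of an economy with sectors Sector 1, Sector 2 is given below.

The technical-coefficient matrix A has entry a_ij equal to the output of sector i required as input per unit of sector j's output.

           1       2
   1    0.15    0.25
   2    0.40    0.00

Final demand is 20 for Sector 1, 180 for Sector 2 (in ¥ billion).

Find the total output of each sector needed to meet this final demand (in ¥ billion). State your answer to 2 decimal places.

x_1 = 86.67, x_2 = 214.67

I − A =
  [   0.85    -0.25]
  [  -0.40     1.00]
det(I−A) = (0.85)(1.00) − (-0.25)(-0.40) = 0.7500
adj(I−A) = [[1.00, 0.25], [0.40, 0.85]]
(I − A)⁻¹ = adj(I−A) / det(I−A) ≈
  [   1.3333     0.3333]
  [   0.5333     1.1333]
x = (I − A)⁻¹ d = adj(I−A)·d / det(I−A), with det(I−A) = 0.7500:
  x_1 = (1.00·20 + 0.25·180) / 0.7500 = 65.00 / 0.7500 ≈ 86.67
  x_2 = (0.40·20 + 0.85·180) / 0.7500 = 161.00 / 0.7500 ≈ 214.67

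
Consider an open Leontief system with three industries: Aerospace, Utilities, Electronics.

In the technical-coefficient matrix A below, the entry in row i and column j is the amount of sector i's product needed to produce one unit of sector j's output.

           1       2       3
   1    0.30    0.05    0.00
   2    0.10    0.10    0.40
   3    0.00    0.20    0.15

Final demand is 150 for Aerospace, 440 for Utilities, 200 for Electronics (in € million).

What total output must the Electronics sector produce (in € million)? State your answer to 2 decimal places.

x_3 = 398.95

I − A =
  [   0.70    -0.05     0.00]
  [  -0.10     0.90    -0.40]
  [   0.00    -0.20     0.85]
Cofactors of I−A, C_ij = (−1)^(i+j)·(minor ij) (rows/columns in the sector order above):
  C_11 = (0.90)(0.85) − (-0.40)(-0.20) = 0.6850
  C_12 = −[(-0.10)(0.85) − (-0.40)(0.00)] = 0.0850
  C_13 = (-0.10)(-0.20) − (0.90)(0.00) = 0.0200
  C_21 = −[(-0.05)(0.85) − (0.00)(-0.20)] = 0.0425
  C_22 = (0.70)(0.85) − (0.00)(0.00) = 0.5950
  C_23 = −[(0.70)(-0.20) − (-0.05)(0.00)] = 0.1400
  C_31 = (-0.05)(-0.40) − (0.00)(0.90) = 0.0200
  C_32 = −[(0.70)(-0.40) − (0.00)(-0.10)] = 0.2800
  C_33 = (0.70)(0.90) − (-0.05)(-0.10) = 0.6250
det(I−A) = Σ_j (I−A)_1j·C_1j = (0.70)(0.6850) + (-0.05)(0.0850) + (0.00)(0.0200) = 0.47525
adj(I−A) = Cᵀ =
  [ 0.6850   0.0425   0.0200]
  [ 0.0850   0.5950   0.2800]
  [ 0.0200   0.1400   0.6250]
(I − A)⁻¹ = adj(I−A) / det(I−A) ≈
  [   1.4413     0.0894     0.0421]
  [   0.1789     1.2520     0.5892]
  [   0.0421     0.2946     1.3151]
x = (I − A)⁻¹ d = adj(I−A)·d / det(I−A), with det(I−A) = 0.47525:
  x_1 = (0.6850·150 + 0.0425·440 + 0.0200·200) / 0.47525 = 125.45 / 0.47525 ≈ 263.97
  x_2 = (0.0850·150 + 0.5950·440 + 0.2800·200) / 0.47525 = 330.55 / 0.47525 ≈ 695.53
  x_3 = (0.0200·150 + 0.1400·440 + 0.6250·200) / 0.47525 = 189.60 / 0.47525 ≈ 398.95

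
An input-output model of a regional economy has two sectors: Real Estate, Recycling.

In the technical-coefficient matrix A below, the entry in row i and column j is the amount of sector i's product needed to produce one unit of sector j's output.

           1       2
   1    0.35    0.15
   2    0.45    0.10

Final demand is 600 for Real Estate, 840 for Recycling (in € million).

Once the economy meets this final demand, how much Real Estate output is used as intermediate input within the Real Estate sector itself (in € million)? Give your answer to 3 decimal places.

z_11 = 450.435

I − A =
  [   0.65    -0.15]
  [  -0.45     0.90]
det(I−A) = (0.65)(0.90) − (-0.15)(-0.45) = 0.5175
adj(I−A) = [[0.90, 0.15], [0.45, 0.65]]
(I − A)⁻¹ = adj(I−A) / det(I−A) ≈
  [   1.7391     0.2899]
  [   0.8696     1.2560]
First solve x = (I − A)⁻¹ d = adj(I−A)·d / det(I−A); in particular x_1 = (0.90·600 + 0.15·840) / 0.5175 = 666.00 / 0.5175 ≈ 1286.95652.
Intermediate flow from 1 to 1: z_11 = a_11 · x_1 = 0.35 × 666.00 / 0.5175 = 233.10 / 0.5175 ≈ 450.435.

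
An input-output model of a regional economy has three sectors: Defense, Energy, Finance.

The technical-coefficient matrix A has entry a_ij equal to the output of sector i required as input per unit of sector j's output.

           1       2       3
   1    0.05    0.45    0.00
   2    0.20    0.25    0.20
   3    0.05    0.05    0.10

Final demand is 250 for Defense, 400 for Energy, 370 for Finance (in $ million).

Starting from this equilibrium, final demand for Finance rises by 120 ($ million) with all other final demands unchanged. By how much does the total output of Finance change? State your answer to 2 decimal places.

I − A =
  [   0.95    -0.45     0.00]
  [  -0.20     0.75    -0.20]
  [  -0.05    -0.05     0.90]
Cofactors of I−A, C_ij = (−1)^(i+j)·(minor ij) (rows/columns in the sector order above):
  C_11 = (0.75)(0.90) − (-0.20)(-0.05) = 0.6650
  C_12 = −[(-0.20)(0.90) − (-0.20)(-0.05)] = 0.1900
  C_13 = (-0.20)(-0.05) − (0.75)(-0.05) = 0.0475
  C_21 = −[(-0.45)(0.90) − (0.00)(-0.05)] = 0.4050
  C_22 = (0.95)(0.90) − (0.00)(-0.05) = 0.8550
  C_23 = −[(0.95)(-0.05) − (-0.45)(-0.05)] = 0.0700
  C_31 = (-0.45)(-0.20) − (0.00)(0.75) = 0.0900
  C_32 = −[(0.95)(-0.20) − (0.00)(-0.20)] = 0.1900
  C_33 = (0.95)(0.75) − (-0.45)(-0.20) = 0.6225
det(I−A) = Σ_j (I−A)_1j·C_1j = (0.95)(0.6650) + (-0.45)(0.1900) + (0.00)(0.0475) = 0.54625
adj(I−A) = Cᵀ =
  [ 0.6650   0.4050   0.0900]
  [ 0.1900   0.8550   0.1900]
  [ 0.0475   0.0700   0.6225]
(I − A)⁻¹ = adj(I−A) / det(I−A) ≈
  [   1.2174     0.7414     0.1648]
  [   0.3478     1.5652     0.3478]
  [   0.0870     0.1281     1.1396]
Δx = (I − A)⁻¹ Δd with Δd having +120 in the Finance component and 0 elsewhere.
So Δx_3 = L_33 · (+120), where L_33 = adj(I−A)_33 / det(I−A) = 0.6225 / 0.54625.
Δx_3 = 0.6225 × (+120) / 0.54625 = 74.70 / 0.54625 ≈ 136.75.

Δx_3 = 136.75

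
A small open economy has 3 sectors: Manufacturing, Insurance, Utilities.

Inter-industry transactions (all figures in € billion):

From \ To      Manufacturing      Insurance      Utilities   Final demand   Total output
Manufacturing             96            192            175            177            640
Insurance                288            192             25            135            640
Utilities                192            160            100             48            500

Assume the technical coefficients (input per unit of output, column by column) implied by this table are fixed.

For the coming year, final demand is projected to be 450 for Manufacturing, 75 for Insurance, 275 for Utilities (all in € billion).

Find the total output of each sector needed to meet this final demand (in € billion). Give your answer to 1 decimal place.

x_M = 1426.8, x_I = 1112.0, x_U = 1226.3

Technical coefficients a_ij = z_ij / X_j:
  a_MM = 96/640 = 0.15, a_IM = 288/640 = 0.45, a_UM = 192/640 = 0.30
  a_MI = 192/640 = 0.30, a_II = 192/640 = 0.30, a_UI = 160/640 = 0.25
  a_MU = 175/500 = 0.35, a_IU = 25/500 = 0.05, a_UU = 100/500 = 0.20
I − A =
  [   0.85    -0.30    -0.35]
  [  -0.45     0.70    -0.05]
  [  -0.30    -0.25     0.80]
Cofactors of I−A, C_ij = (−1)^(i+j)·(minor ij) (rows/columns in the sector order above):
  C_11 = (0.70)(0.80) − (-0.05)(-0.25) = 0.5475
  C_12 = −[(-0.45)(0.80) − (-0.05)(-0.30)] = 0.3750
  C_13 = (-0.45)(-0.25) − (0.70)(-0.30) = 0.3225
  C_21 = −[(-0.30)(0.80) − (-0.35)(-0.25)] = 0.3275
  C_22 = (0.85)(0.80) − (-0.35)(-0.30) = 0.5750
  C_23 = −[(0.85)(-0.25) − (-0.30)(-0.30)] = 0.3025
  C_31 = (-0.30)(-0.05) − (-0.35)(0.70) = 0.2600
  C_32 = −[(0.85)(-0.05) − (-0.35)(-0.45)] = 0.2000
  C_33 = (0.85)(0.70) − (-0.30)(-0.45) = 0.4600
det(I−A) = Σ_j (I−A)_1j·C_1j = (0.85)(0.5475) + (-0.30)(0.3750) + (-0.35)(0.3225) = 0.2400
adj(I−A) = Cᵀ =
  [ 0.5475   0.3275   0.2600]
  [ 0.3750   0.5750   0.2000]
  [ 0.3225   0.3025   0.4600]
(I − A)⁻¹ = adj(I−A) / det(I−A) ≈
  [   2.2813     1.3646     1.0833]
  [   1.5625     2.3958     0.8333]
  [   1.3438     1.2604     1.9167]
x = (I − A)⁻¹ d = adj(I−A)·d / det(I−A), with det(I−A) = 0.2400:
  x_M = (0.5475·450 + 0.3275·75 + 0.2600·275) / 0.2400 = 342.4375 / 0.2400 ≈ 1426.8
  x_I = (0.3750·450 + 0.5750·75 + 0.2000·275) / 0.2400 = 266.875 / 0.2400 ≈ 1112.0
  x_U = (0.3225·450 + 0.3025·75 + 0.4600·275) / 0.2400 = 294.3125 / 0.2400 ≈ 1226.3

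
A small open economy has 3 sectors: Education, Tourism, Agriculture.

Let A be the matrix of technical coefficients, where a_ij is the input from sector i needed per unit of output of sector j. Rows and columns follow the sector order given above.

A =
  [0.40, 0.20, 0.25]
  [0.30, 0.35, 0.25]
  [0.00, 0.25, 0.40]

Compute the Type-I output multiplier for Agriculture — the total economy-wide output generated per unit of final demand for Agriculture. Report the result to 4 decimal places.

I − A =
  [   0.60    -0.20    -0.25]
  [  -0.30     0.65    -0.25]
  [   0.00    -0.25     0.60]
Cofactors of I−A, C_ij = (−1)^(i+j)·(minor ij) (rows/columns in the sector order above):
  C_11 = (0.65)(0.60) − (-0.25)(-0.25) = 0.3275
  C_12 = −[(-0.30)(0.60) − (-0.25)(0.00)] = 0.1800
  C_13 = (-0.30)(-0.25) − (0.65)(0.00) = 0.0750
  C_21 = −[(-0.20)(0.60) − (-0.25)(-0.25)] = 0.1825
  C_22 = (0.60)(0.60) − (-0.25)(0.00) = 0.3600
  C_23 = −[(0.60)(-0.25) − (-0.20)(0.00)] = 0.1500
  C_31 = (-0.20)(-0.25) − (-0.25)(0.65) = 0.2125
  C_32 = −[(0.60)(-0.25) − (-0.25)(-0.30)] = 0.2250
  C_33 = (0.60)(0.65) − (-0.20)(-0.30) = 0.3300
det(I−A) = Σ_j (I−A)_1j·C_1j = (0.60)(0.3275) + (-0.20)(0.1800) + (-0.25)(0.0750) = 0.14175
adj(I−A) = Cᵀ =
  [ 0.3275   0.1825   0.2125]
  [ 0.1800   0.3600   0.2250]
  [ 0.0750   0.1500   0.3300]
(I − A)⁻¹ = adj(I−A) / det(I−A) ≈
  [   2.31041     1.28748     1.49912]
  [   1.26984     2.53968     1.58730]
  [   0.52910     1.05820     2.32804]
The output multiplier for sector j is the column-j sum of the Leontief inverse (I − A)⁻¹ = adj(I−A) / det(I−A).
Column 3 of adj(I−A): (0.2125, 0.2250, 0.3300); det(I−A) = 0.14175.
m_3 = (0.2125 + 0.2250 + 0.3300) / 0.14175 = 0.7675 / 0.14175 ≈ 5.4145.

m_3 = 5.4145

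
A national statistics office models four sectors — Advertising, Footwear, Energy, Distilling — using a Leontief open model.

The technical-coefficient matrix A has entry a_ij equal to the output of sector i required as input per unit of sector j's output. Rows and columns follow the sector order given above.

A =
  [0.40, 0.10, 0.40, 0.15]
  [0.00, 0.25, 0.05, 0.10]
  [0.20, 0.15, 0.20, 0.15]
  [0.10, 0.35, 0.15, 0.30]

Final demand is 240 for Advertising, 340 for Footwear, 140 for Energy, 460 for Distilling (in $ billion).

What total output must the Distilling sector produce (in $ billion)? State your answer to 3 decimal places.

I − A =
  [   0.60    -0.10    -0.40    -0.15]
  [   0.00     0.75    -0.05    -0.10]
  [  -0.20    -0.15     0.80    -0.15]
  [  -0.10    -0.35    -0.15     0.70]
Compute the cofactors C_ij = (−1)^(i+j)·(3×3 minor ij) of I−A; the adjugate is their transpose:
adj(I−A) = Cᵀ =
  [ 0.365000   0.162125   0.220500   0.148625]
  [ 0.018750   0.244000   0.033250   0.046000]
  [ 0.110750   0.118250   0.281750   0.101000]
  [ 0.085250   0.170500   0.108500   0.294500]
det(I−A) = Σ_j (I−A)_1j·C_1j = (0.60)(0.365000) + (-0.10)(0.018750) + (-0.40)(0.110750) + (-0.15)(0.085250) = 0.1600375
(I − A)⁻¹ = adj(I−A) / det(I−A) ≈
  [   2.2807     1.0130     1.3778     0.9287]
  [   0.1172     1.5246     0.2078     0.2874]
  [   0.6920     0.7389     1.7605     0.6311]
  [   0.5327     1.0654     0.6780     1.8402]
x = (I − A)⁻¹ d = adj(I−A)·d / det(I−A), with det(I−A) = 0.1600375:
  x_1 = (0.365000·240 + 0.162125·340 + 0.220500·140 + 0.148625·460) / 0.1600375 = 241.96 / 0.1600375 ≈ 1511.896
  x_2 = (0.018750·240 + 0.244000·340 + 0.033250·140 + 0.046000·460) / 0.1600375 = 113.275 / 0.1600375 ≈ 707.803
  x_3 = (0.110750·240 + 0.118250·340 + 0.281750·140 + 0.101000·460) / 0.1600375 = 152.69 / 0.1600375 ≈ 954.089
  x_4 = (0.085250·240 + 0.170500·340 + 0.108500·140 + 0.294500·460) / 0.1600375 = 229.09 / 0.1600375 ≈ 1431.477

x_4 = 1431.477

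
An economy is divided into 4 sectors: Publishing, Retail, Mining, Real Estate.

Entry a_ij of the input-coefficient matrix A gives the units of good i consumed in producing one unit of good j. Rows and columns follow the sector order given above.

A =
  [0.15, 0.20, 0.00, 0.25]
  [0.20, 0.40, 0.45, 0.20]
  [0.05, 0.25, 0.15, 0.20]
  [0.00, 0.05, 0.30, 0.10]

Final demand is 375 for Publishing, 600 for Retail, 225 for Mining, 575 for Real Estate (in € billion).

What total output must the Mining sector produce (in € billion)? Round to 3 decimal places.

I − A =
  [   0.85    -0.20     0.00    -0.25]
  [  -0.20     0.60    -0.45    -0.20]
  [  -0.05    -0.25     0.85    -0.20]
  [   0.00    -0.05    -0.30     0.90]
Compute the cofactors C_ij = (−1)^(i+j)·(3×3 minor ij) of I−A; the adjugate is their transpose:
adj(I−A) = Cᵀ =
  [ 0.293750   0.170375   0.143625   0.151375]
  [ 0.164250   0.595500   0.410250   0.269125]
  [ 0.073500   0.209375   0.412000   0.158500]
  [ 0.033625   0.102875   0.160125   0.299375]
det(I−A) = Σ_j (I−A)_1j·C_1j = (0.85)(0.293750) + (-0.20)(0.164250) + (0.00)(0.073500) + (-0.25)(0.033625) = 0.20843125
(I − A)⁻¹ = adj(I−A) / det(I−A) ≈
  [   1.4093     0.8174     0.6891     0.7263]
  [   0.7880     2.8571     1.9683     1.2912]
  [   0.3526     1.0045     1.9767     0.7604]
  [   0.1613     0.4936     0.7682     1.4363]
x = (I − A)⁻¹ d = adj(I−A)·d / det(I−A), with det(I−A) = 0.20843125:
  x_1 = (0.293750·375 + 0.170375·600 + 0.143625·225 + 0.151375·575) / 0.20843125 = 331.7375 / 0.20843125 ≈ 1591.592
  x_2 = (0.164250·375 + 0.595500·600 + 0.410250·225 + 0.269125·575) / 0.20843125 = 665.946875 / 0.20843125 ≈ 3195.043
  x_3 = (0.073500·375 + 0.209375·600 + 0.412000·225 + 0.158500·575) / 0.20843125 = 337.025 / 0.20843125 ≈ 1616.960
  x_4 = (0.033625·375 + 0.102875·600 + 0.160125·225 + 0.299375·575) / 0.20843125 = 282.503125 / 0.20843125 ≈ 1355.378

x_3 = 1616.960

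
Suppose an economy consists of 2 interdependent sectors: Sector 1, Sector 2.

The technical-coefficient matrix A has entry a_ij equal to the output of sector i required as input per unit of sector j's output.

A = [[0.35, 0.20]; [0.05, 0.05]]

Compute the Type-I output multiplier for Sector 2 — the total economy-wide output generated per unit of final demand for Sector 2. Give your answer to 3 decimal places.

I − A =
  [   0.65    -0.20]
  [  -0.05     0.95]
det(I−A) = (0.65)(0.95) − (-0.20)(-0.05) = 0.6075
adj(I−A) = [[0.95, 0.20], [0.05, 0.65]]
(I − A)⁻¹ = adj(I−A) / det(I−A) ≈
  [   1.5638     0.3292]
  [   0.0823     1.0700]
The output multiplier for sector j is the column-j sum of the Leontief inverse (I − A)⁻¹ = adj(I−A) / det(I−A).
Column 2 of adj(I−A): (0.20, 0.65); det(I−A) = 0.6075.
m_2 = (0.20 + 0.65) / 0.6075 = 0.85 / 0.6075 ≈ 1.399.

m_2 = 1.399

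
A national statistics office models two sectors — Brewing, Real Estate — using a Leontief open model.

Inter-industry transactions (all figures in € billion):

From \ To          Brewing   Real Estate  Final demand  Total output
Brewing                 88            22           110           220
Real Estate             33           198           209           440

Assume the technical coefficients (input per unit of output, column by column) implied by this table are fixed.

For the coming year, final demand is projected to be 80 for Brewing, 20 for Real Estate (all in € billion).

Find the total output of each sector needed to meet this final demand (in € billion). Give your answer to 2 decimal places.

Technical coefficients a_ij = z_ij / X_j:
  a_BB = 88/220 = 0.40, a_RB = 33/220 = 0.15
  a_BR = 22/440 = 0.05, a_RR = 198/440 = 0.45
I − A =
  [   0.60    -0.05]
  [  -0.15     0.55]
det(I−A) = (0.60)(0.55) − (-0.05)(-0.15) = 0.3225
adj(I−A) = [[0.55, 0.05], [0.15, 0.60]]
(I − A)⁻¹ = adj(I−A) / det(I−A) ≈
  [   1.7054     0.1550]
  [   0.4651     1.8605]
x = (I − A)⁻¹ d = adj(I−A)·d / det(I−A), with det(I−A) = 0.3225:
  x_B = (0.55·80 + 0.05·20) / 0.3225 = 45.00 / 0.3225 ≈ 139.53
  x_R = (0.15·80 + 0.60·20) / 0.3225 = 24.00 / 0.3225 ≈ 74.42

x_B = 139.53, x_R = 74.42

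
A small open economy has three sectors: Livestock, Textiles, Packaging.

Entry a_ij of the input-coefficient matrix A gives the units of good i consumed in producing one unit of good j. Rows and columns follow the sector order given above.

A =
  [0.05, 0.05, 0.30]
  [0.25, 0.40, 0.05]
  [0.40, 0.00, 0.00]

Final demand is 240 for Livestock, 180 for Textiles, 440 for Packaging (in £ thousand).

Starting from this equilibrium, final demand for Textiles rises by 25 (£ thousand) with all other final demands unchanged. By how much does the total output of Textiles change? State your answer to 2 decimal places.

Δx_T = 42.83

I − A =
  [   0.95    -0.05    -0.30]
  [  -0.25     0.60    -0.05]
  [  -0.40     0.00     1.00]
Cofactors of I−A, C_ij = (−1)^(i+j)·(minor ij) (rows/columns in the sector order above):
  C_11 = (0.60)(1.00) − (-0.05)(0.00) = 0.6000
  C_12 = −[(-0.25)(1.00) − (-0.05)(-0.40)] = 0.2700
  C_13 = (-0.25)(0.00) − (0.60)(-0.40) = 0.2400
  C_21 = −[(-0.05)(1.00) − (-0.30)(0.00)] = 0.0500
  C_22 = (0.95)(1.00) − (-0.30)(-0.40) = 0.8300
  C_23 = −[(0.95)(0.00) − (-0.05)(-0.40)] = 0.0200
  C_31 = (-0.05)(-0.05) − (-0.30)(0.60) = 0.1825
  C_32 = −[(0.95)(-0.05) − (-0.30)(-0.25)] = 0.1225
  C_33 = (0.95)(0.60) − (-0.05)(-0.25) = 0.5575
det(I−A) = Σ_j (I−A)_1j·C_1j = (0.95)(0.6000) + (-0.05)(0.2700) + (-0.30)(0.2400) = 0.4845
adj(I−A) = Cᵀ =
  [ 0.6000   0.0500   0.1825]
  [ 0.2700   0.8300   0.1225]
  [ 0.2400   0.0200   0.5575]
(I − A)⁻¹ = adj(I−A) / det(I−A) ≈
  [   1.2384     0.1032     0.3767]
  [   0.5573     1.7131     0.2528]
  [   0.4954     0.0413     1.1507]
Δx = (I − A)⁻¹ Δd with Δd having +25 in the Textiles component and 0 elsewhere.
So Δx_T = L_TT · (+25), where L_TT = adj(I−A)_TT / det(I−A) = 0.8300 / 0.4845.
Δx_T = 0.8300 × (+25) / 0.4845 = 20.75 / 0.4845 ≈ 42.83.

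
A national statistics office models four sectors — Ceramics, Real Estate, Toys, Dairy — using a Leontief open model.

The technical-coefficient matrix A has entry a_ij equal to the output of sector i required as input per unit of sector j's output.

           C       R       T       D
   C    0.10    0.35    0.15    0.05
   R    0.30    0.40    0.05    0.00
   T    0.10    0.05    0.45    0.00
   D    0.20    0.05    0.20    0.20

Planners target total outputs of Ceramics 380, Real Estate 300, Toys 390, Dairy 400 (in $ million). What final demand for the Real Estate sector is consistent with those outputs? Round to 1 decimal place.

I − A =
  [   0.90    -0.35    -0.15    -0.05]
  [  -0.30     0.60    -0.05     0.00]
  [  -0.10    -0.05     0.55     0.00]
  [  -0.20    -0.05    -0.20     0.80]
d = (I − A) x:
  d_C = (+0.90)·380 + (-0.35)·300 + (-0.15)·390 + (-0.05)·400 = 158.5
  d_R = (-0.30)·380 + (+0.60)·300 + (-0.05)·390 + (+0.00)·400 = 46.5
  d_T = (-0.10)·380 + (-0.05)·300 + (+0.55)·390 + (+0.00)·400 = 161.5
  d_D = (-0.20)·380 + (-0.05)·300 + (-0.20)·390 + (+0.80)·400 = 151.0

d_R = 46.5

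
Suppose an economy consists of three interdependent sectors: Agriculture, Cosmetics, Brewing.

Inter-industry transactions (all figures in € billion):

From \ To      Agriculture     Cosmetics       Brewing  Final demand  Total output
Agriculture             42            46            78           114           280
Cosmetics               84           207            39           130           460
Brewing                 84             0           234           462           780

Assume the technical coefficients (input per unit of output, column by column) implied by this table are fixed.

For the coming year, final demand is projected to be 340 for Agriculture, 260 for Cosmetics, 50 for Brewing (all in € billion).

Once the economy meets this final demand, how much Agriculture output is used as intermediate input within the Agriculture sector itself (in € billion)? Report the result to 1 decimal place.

Technical coefficients a_ij = z_ij / X_j:
  a_11 = 42/280 = 0.15, a_21 = 84/280 = 0.30, a_31 = 84/280 = 0.30
  a_12 = 46/460 = 0.10, a_22 = 207/460 = 0.45, a_32 = 0/460 = 0.00
  a_13 = 78/780 = 0.10, a_23 = 39/780 = 0.05, a_33 = 234/780 = 0.30
I − A =
  [   0.85    -0.10    -0.10]
  [  -0.30     0.55    -0.05]
  [  -0.30     0.00     0.70]
Cofactors of I−A, C_ij = (−1)^(i+j)·(minor ij) (rows/columns in the sector order above):
  C_11 = (0.55)(0.70) − (-0.05)(0.00) = 0.3850
  C_12 = −[(-0.30)(0.70) − (-0.05)(-0.30)] = 0.2250
  C_13 = (-0.30)(0.00) − (0.55)(-0.30) = 0.1650
  C_21 = −[(-0.10)(0.70) − (-0.10)(0.00)] = 0.0700
  C_22 = (0.85)(0.70) − (-0.10)(-0.30) = 0.5650
  C_23 = −[(0.85)(0.00) − (-0.10)(-0.30)] = 0.0300
  C_31 = (-0.10)(-0.05) − (-0.10)(0.55) = 0.0600
  C_32 = −[(0.85)(-0.05) − (-0.10)(-0.30)] = 0.0725
  C_33 = (0.85)(0.55) − (-0.10)(-0.30) = 0.4375
det(I−A) = Σ_j (I−A)_1j·C_1j = (0.85)(0.3850) + (-0.10)(0.2250) + (-0.10)(0.1650) = 0.28825
adj(I−A) = Cᵀ =
  [ 0.3850   0.0700   0.0600]
  [ 0.2250   0.5650   0.0725]
  [ 0.1650   0.0300   0.4375]
(I − A)⁻¹ = adj(I−A) / det(I−A) ≈
  [   1.3356     0.2428     0.2082]
  [   0.7806     1.9601     0.2515]
  [   0.5724     0.1041     1.5178]
First solve x = (I − A)⁻¹ d = adj(I−A)·d / det(I−A); in particular x_1 = (0.3850·340 + 0.0700·260 + 0.0600·50) / 0.28825 = 152.10 / 0.28825 ≈ 527.667.
Intermediate flow from 1 to 1: z_11 = a_11 · x_1 = 0.15 × 152.10 / 0.28825 = 22.815 / 0.28825 ≈ 79.2.

z_11 = 79.2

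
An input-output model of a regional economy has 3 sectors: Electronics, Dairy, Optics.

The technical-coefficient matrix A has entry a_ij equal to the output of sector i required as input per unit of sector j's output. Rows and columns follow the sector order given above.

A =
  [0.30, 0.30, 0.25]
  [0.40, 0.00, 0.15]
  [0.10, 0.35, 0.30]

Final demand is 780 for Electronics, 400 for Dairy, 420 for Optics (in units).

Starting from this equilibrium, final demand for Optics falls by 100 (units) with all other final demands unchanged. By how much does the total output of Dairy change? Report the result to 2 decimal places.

I − A =
  [   0.70    -0.30    -0.25]
  [  -0.40     1.00    -0.15]
  [  -0.10    -0.35     0.70]
Cofactors of I−A, C_ij = (−1)^(i+j)·(minor ij) (rows/columns in the sector order above):
  C_11 = (1.00)(0.70) − (-0.15)(-0.35) = 0.6475
  C_12 = −[(-0.40)(0.70) − (-0.15)(-0.10)] = 0.2950
  C_13 = (-0.40)(-0.35) − (1.00)(-0.10) = 0.2400
  C_21 = −[(-0.30)(0.70) − (-0.25)(-0.35)] = 0.2975
  C_22 = (0.70)(0.70) − (-0.25)(-0.10) = 0.4650
  C_23 = −[(0.70)(-0.35) − (-0.30)(-0.10)] = 0.2750
  C_31 = (-0.30)(-0.15) − (-0.25)(1.00) = 0.2950
  C_32 = −[(0.70)(-0.15) − (-0.25)(-0.40)] = 0.2050
  C_33 = (0.70)(1.00) − (-0.30)(-0.40) = 0.5800
det(I−A) = Σ_j (I−A)_1j·C_1j = (0.70)(0.6475) + (-0.30)(0.2950) + (-0.25)(0.2400) = 0.30475
adj(I−A) = Cᵀ =
  [ 0.6475   0.2975   0.2950]
  [ 0.2950   0.4650   0.2050]
  [ 0.2400   0.2750   0.5800]
(I − A)⁻¹ = adj(I−A) / det(I−A) ≈
  [   2.1247     0.9762     0.9680]
  [   0.9680     1.5258     0.6727]
  [   0.7875     0.9024     1.9032]
Δx = (I − A)⁻¹ Δd with Δd having -100 in the Optics component and 0 elsewhere.
So Δx_2 = L_23 · (-100), where L_23 = adj(I−A)_23 / det(I−A) = 0.2050 / 0.30475.
Δx_2 = 0.2050 × (-100) / 0.30475 = -20.50 / 0.30475 ≈ -67.27.

Δx_2 = -67.27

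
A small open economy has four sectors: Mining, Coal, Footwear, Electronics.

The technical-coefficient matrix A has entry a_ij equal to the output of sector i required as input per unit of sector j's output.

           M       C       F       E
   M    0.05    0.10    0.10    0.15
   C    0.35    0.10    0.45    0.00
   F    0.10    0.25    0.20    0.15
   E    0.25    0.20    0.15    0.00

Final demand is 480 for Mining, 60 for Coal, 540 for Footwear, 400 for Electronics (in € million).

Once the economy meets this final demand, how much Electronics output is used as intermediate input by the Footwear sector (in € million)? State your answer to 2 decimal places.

I − A =
  [   0.95    -0.10    -0.10    -0.15]
  [  -0.35     0.90    -0.45     0.00]
  [  -0.10    -0.25     0.80    -0.15]
  [  -0.25    -0.20    -0.15     1.00]
Compute the cofactors C_ij = (−1)^(i+j)·(3×3 minor ij) of I−A; the adjugate is their transpose:
adj(I−A) = Cᵀ =
  [ 0.573750   0.135375   0.168750   0.111375]
  [ 0.334000   0.692625   0.453500   0.118125]
  [ 0.221750   0.273375   0.775750   0.149625]
  [ 0.243500   0.213375   0.249250   0.526875]
det(I−A) = Σ_j (I−A)_1j·C_1j = (0.95)(0.573750) + (-0.10)(0.334000) + (-0.10)(0.221750) + (-0.15)(0.243500) = 0.4529625
(I − A)⁻¹ = adj(I−A) / det(I−A) ≈
  [   1.2667     0.2989     0.3725     0.2459]
  [   0.7374     1.5291     1.0012     0.2608]
  [   0.4896     0.6035     1.7126     0.3303]
  [   0.5376     0.4711     0.5503     1.1632]
First solve x = (I − A)⁻¹ d = adj(I−A)·d / det(I−A); in particular x_F = (0.221750·480 + 0.273375·60 + 0.775750·540 + 0.149625·400) / 0.4529625 = 601.5975 / 0.4529625 ≈ 1328.1397.
Intermediate flow from E to F: z_EF = a_EF · x_F = 0.15 × 601.5975 / 0.4529625 = 90.239625 / 0.4529625 ≈ 199.22.

z_EF = 199.22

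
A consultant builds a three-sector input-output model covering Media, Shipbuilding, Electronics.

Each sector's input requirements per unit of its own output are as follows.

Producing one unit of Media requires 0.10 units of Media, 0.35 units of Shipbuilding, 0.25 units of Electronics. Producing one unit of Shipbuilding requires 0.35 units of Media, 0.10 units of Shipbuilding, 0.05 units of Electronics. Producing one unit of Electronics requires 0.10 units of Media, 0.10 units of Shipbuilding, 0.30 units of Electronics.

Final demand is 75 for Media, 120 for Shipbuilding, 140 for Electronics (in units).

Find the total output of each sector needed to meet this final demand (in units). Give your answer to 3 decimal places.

I − A =
  [   0.90    -0.35    -0.10]
  [  -0.35     0.90    -0.10]
  [  -0.25    -0.05     0.70]
Cofactors of I−A, C_ij = (−1)^(i+j)·(minor ij) (rows/columns in the sector order above):
  C_11 = (0.90)(0.70) − (-0.10)(-0.05) = 0.6250
  C_12 = −[(-0.35)(0.70) − (-0.10)(-0.25)] = 0.2700
  C_13 = (-0.35)(-0.05) − (0.90)(-0.25) = 0.2425
  C_21 = −[(-0.35)(0.70) − (-0.10)(-0.05)] = 0.2500
  C_22 = (0.90)(0.70) − (-0.10)(-0.25) = 0.6050
  C_23 = −[(0.90)(-0.05) − (-0.35)(-0.25)] = 0.1325
  C_31 = (-0.35)(-0.10) − (-0.10)(0.90) = 0.1250
  C_32 = −[(0.90)(-0.10) − (-0.10)(-0.35)] = 0.1250
  C_33 = (0.90)(0.90) − (-0.35)(-0.35) = 0.6875
det(I−A) = Σ_j (I−A)_1j·C_1j = (0.90)(0.6250) + (-0.35)(0.2700) + (-0.10)(0.2425) = 0.44375
adj(I−A) = Cᵀ =
  [ 0.6250   0.2500   0.1250]
  [ 0.2700   0.6050   0.1250]
  [ 0.2425   0.1325   0.6875]
(I − A)⁻¹ = adj(I−A) / det(I−A) ≈
  [   1.4085     0.5634     0.2817]
  [   0.6085     1.3634     0.2817]
  [   0.5465     0.2986     1.5493]
x = (I − A)⁻¹ d = adj(I−A)·d / det(I−A), with det(I−A) = 0.44375:
  x_1 = (0.6250·75 + 0.2500·120 + 0.1250·140) / 0.44375 = 94.375 / 0.44375 ≈ 212.676
  x_2 = (0.2700·75 + 0.6050·120 + 0.1250·140) / 0.44375 = 110.35 / 0.44375 ≈ 248.676
  x_3 = (0.2425·75 + 0.1325·120 + 0.6875·140) / 0.44375 = 130.3375 / 0.44375 ≈ 293.718

x_1 = 212.676, x_2 = 248.676, x_3 = 293.718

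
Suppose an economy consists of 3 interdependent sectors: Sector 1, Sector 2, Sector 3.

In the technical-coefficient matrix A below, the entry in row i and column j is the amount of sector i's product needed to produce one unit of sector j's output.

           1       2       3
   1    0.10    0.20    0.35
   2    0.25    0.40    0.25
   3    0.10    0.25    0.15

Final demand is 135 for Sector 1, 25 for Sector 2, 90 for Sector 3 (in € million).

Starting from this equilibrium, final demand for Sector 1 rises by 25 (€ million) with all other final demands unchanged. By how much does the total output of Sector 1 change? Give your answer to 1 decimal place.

I − A =
  [   0.90    -0.20    -0.35]
  [  -0.25     0.60    -0.25]
  [  -0.10    -0.25     0.85]
Cofactors of I−A, C_ij = (−1)^(i+j)·(minor ij) (rows/columns in the sector order above):
  C_11 = (0.60)(0.85) − (-0.25)(-0.25) = 0.4475
  C_12 = −[(-0.25)(0.85) − (-0.25)(-0.10)] = 0.2375
  C_13 = (-0.25)(-0.25) − (0.60)(-0.10) = 0.1225
  C_21 = −[(-0.20)(0.85) − (-0.35)(-0.25)] = 0.2575
  C_22 = (0.90)(0.85) − (-0.35)(-0.10) = 0.7300
  C_23 = −[(0.90)(-0.25) − (-0.20)(-0.10)] = 0.2450
  C_31 = (-0.20)(-0.25) − (-0.35)(0.60) = 0.2600
  C_32 = −[(0.90)(-0.25) − (-0.35)(-0.25)] = 0.3125
  C_33 = (0.90)(0.60) − (-0.20)(-0.25) = 0.4900
det(I−A) = Σ_j (I−A)_1j·C_1j = (0.90)(0.4475) + (-0.20)(0.2375) + (-0.35)(0.1225) = 0.312375
adj(I−A) = Cᵀ =
  [ 0.4475   0.2575   0.2600]
  [ 0.2375   0.7300   0.3125]
  [ 0.1225   0.2450   0.4900]
(I − A)⁻¹ = adj(I−A) / det(I−A) ≈
  [   1.4326     0.8243     0.8323]
  [   0.7603     2.3369     1.0004]
  [   0.3922     0.7843     1.5686]
Δx = (I − A)⁻¹ Δd with Δd having +25 in the Sector 1 component and 0 elsewhere.
So Δx_1 = L_11 · (+25), where L_11 = adj(I−A)_11 / det(I−A) = 0.4475 / 0.312375.
Δx_1 = 0.4475 × (+25) / 0.312375 = 11.1875 / 0.312375 ≈ 35.8.

Δx_1 = 35.8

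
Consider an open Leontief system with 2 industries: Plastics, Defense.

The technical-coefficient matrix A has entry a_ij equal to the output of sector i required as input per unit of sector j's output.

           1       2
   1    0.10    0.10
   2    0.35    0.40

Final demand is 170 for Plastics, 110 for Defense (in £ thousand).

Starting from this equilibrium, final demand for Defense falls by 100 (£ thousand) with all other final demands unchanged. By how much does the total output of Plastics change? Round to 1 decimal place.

Δx_1 = -19.8

I − A =
  [   0.90    -0.10]
  [  -0.35     0.60]
det(I−A) = (0.90)(0.60) − (-0.10)(-0.35) = 0.5050
adj(I−A) = [[0.60, 0.10], [0.35, 0.90]]
(I − A)⁻¹ = adj(I−A) / det(I−A) ≈
  [   1.1881     0.1980]
  [   0.6931     1.7822]
Δx = (I − A)⁻¹ Δd with Δd having -100 in the Defense component and 0 elsewhere.
So Δx_1 = L_12 · (-100), where L_12 = adj(I−A)_12 / det(I−A) = 0.10 / 0.5050.
Δx_1 = 0.10 × (-100) / 0.5050 = -10.00 / 0.5050 ≈ -19.8.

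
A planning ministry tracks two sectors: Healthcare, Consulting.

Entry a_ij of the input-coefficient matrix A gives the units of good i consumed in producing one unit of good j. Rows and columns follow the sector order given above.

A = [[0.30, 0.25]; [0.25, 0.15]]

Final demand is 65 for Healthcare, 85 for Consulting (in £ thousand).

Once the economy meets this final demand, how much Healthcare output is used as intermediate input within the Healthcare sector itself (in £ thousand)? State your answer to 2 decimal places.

I − A =
  [   0.70    -0.25]
  [  -0.25     0.85]
det(I−A) = (0.70)(0.85) − (-0.25)(-0.25) = 0.5325
adj(I−A) = [[0.85, 0.25], [0.25, 0.70]]
(I − A)⁻¹ = adj(I−A) / det(I−A) ≈
  [   1.5962     0.4695]
  [   0.4695     1.3146]
First solve x = (I − A)⁻¹ d = adj(I−A)·d / det(I−A); in particular x_H = (0.85·65 + 0.25·85) / 0.5325 = 76.50 / 0.5325 ≈ 143.6620.
Intermediate flow from H to H: z_HH = a_HH · x_H = 0.30 × 76.50 / 0.5325 = 22.95 / 0.5325 ≈ 43.10.

z_HH = 43.10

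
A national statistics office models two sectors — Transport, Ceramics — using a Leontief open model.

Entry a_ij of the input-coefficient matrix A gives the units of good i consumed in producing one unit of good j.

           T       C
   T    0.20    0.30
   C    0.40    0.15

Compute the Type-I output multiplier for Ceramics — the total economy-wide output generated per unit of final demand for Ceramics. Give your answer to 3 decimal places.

I − A =
  [   0.80    -0.30]
  [  -0.40     0.85]
det(I−A) = (0.80)(0.85) − (-0.30)(-0.40) = 0.5600
adj(I−A) = [[0.85, 0.30], [0.40, 0.80]]
(I − A)⁻¹ = adj(I−A) / det(I−A) ≈
  [   1.5179     0.5357]
  [   0.7143     1.4286]
The output multiplier for sector j is the column-j sum of the Leontief inverse (I − A)⁻¹ = adj(I−A) / det(I−A).
Column C of adj(I−A): (0.30, 0.80); det(I−A) = 0.5600.
m_C = (0.30 + 0.80) / 0.5600 = 1.10 / 0.5600 ≈ 1.964.

m_C = 1.964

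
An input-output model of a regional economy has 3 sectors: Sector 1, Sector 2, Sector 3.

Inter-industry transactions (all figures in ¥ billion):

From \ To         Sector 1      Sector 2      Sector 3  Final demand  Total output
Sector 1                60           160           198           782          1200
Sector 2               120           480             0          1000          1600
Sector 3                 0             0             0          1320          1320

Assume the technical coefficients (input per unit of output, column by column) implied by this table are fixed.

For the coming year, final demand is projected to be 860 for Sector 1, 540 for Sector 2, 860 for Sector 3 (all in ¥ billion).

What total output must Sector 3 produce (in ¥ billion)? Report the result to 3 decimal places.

Technical coefficients a_ij = z_ij / X_j:
  a_11 = 60/1200 = 0.05, a_21 = 120/1200 = 0.10, a_31 = 0/1200 = 0.00
  a_12 = 160/1600 = 0.10, a_22 = 480/1600 = 0.30, a_32 = 0/1600 = 0.00
  a_13 = 198/1320 = 0.15, a_23 = 0/1320 = 0.00, a_33 = 0/1320 = 0.00
I − A =
  [   0.95    -0.10    -0.15]
  [  -0.10     0.70     0.00]
  [   0.00     0.00     1.00]
Cofactors of I−A, C_ij = (−1)^(i+j)·(minor ij) (rows/columns in the sector order above):
  C_11 = (0.70)(1.00) − (0.00)(0.00) = 0.7000
  C_12 = −[(-0.10)(1.00) − (0.00)(0.00)] = 0.1000
  C_13 = (-0.10)(0.00) − (0.70)(0.00) = 0.0000
  C_21 = −[(-0.10)(1.00) − (-0.15)(0.00)] = 0.1000
  C_22 = (0.95)(1.00) − (-0.15)(0.00) = 0.9500
  C_23 = −[(0.95)(0.00) − (-0.10)(0.00)] = 0.0000
  C_31 = (-0.10)(0.00) − (-0.15)(0.70) = 0.1050
  C_32 = −[(0.95)(0.00) − (-0.15)(-0.10)] = 0.0150
  C_33 = (0.95)(0.70) − (-0.10)(-0.10) = 0.6550
det(I−A) = Σ_j (I−A)_1j·C_1j = (0.95)(0.7000) + (-0.10)(0.1000) + (-0.15)(0.0000) = 0.6550
adj(I−A) = Cᵀ =
  [ 0.7000   0.1000   0.1050]
  [ 0.1000   0.9500   0.0150]
  [ 0.0000   0.0000   0.6550]
(I − A)⁻¹ = adj(I−A) / det(I−A) ≈
  [   1.0687     0.1527     0.1603]
  [   0.1527     1.4504     0.0229]
  [   0.0000     0.0000     1.0000]
x = (I − A)⁻¹ d = adj(I−A)·d / det(I−A), with det(I−A) = 0.6550:
  x_1 = (0.7000·860 + 0.1000·540 + 0.1050·860) / 0.6550 = 746.30 / 0.6550 ≈ 1139.389
  x_2 = (0.1000·860 + 0.9500·540 + 0.0150·860) / 0.6550 = 611.90 / 0.6550 ≈ 934.198
  x_3 = (0.0000·860 + 0.0000·540 + 0.6550·860) / 0.6550 = 563.30 / 0.6550 = 860.000

x_3 = 860.000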